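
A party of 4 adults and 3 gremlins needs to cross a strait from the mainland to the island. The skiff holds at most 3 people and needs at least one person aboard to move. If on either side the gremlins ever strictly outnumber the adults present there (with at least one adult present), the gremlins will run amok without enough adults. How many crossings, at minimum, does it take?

Counting alone: each trip to the island takes at most 3 across and each return brings at least 1 back, so after t trips out (and t−1 returns) at most 3t − (t−1) of the 7 are across; that first reaches 7 at t = 3, so at least 5 crossings are needed.
The plan below uses exactly 5 crossings, so it is optimal:
1. 3 gremlins → the island.  (the mainland: 4A 0G; the island: 0A 3G)
2. 1 gremlin ← the mainland.  (the mainland: 4A 1G; the island: 0A 2G)
3. 3 adults → the island.  (the mainland: 1A 1G; the island: 3A 2G)
4. 1 adult ← the mainland.  (the mainland: 2A 1G; the island: 2A 2G)
5. 2 adults and 1 gremlin → the island.  (the mainland: 0A 0G; the island: 4A 3G)

5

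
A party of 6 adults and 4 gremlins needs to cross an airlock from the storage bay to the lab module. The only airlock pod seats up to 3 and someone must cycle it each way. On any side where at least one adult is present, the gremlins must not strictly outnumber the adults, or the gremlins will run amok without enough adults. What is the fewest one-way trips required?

Counting alone: each trip to the lab module takes at most 3 across and each return brings at least 1 back, so after t trips out (and t−1 returns) at most 3t − (t−1) of the 10 are across; that first reaches 10 at t = 5, so at least 9 crossings are needed.
The plan below uses exactly 9 crossings, so it is optimal:
1. 2 gremlins → the lab module.  (the storage bay: 6A 2G; the lab module: 0A 2G)
2. 1 gremlin ← the storage bay.  (the storage bay: 6A 3G; the lab module: 0A 1G)
3. 3 gremlins → the lab module.  (the storage bay: 6A 0G; the lab module: 0A 4G)
4. 1 gremlin ← the storage bay.  (the storage bay: 6A 1G; the lab module: 0A 3G)
5. 3 adults → the lab module.  (the storage bay: 3A 1G; the lab module: 3A 3G)
6. 1 gremlin ← the storage bay.  (the storage bay: 3A 2G; the lab module: 3A 2G)
7. 1 adult and 2 gremlins → the lab module.  (the storage bay: 2A 0G; the lab module: 4A 4G)
8. 1 gremlin ← the storage bay.  (the storage bay: 2A 1G; the lab module: 4A 3G)
9. 2 adults and 1 gremlin → the lab module.  (the storage bay: 0A 0G; the lab module: 6A 4G)

9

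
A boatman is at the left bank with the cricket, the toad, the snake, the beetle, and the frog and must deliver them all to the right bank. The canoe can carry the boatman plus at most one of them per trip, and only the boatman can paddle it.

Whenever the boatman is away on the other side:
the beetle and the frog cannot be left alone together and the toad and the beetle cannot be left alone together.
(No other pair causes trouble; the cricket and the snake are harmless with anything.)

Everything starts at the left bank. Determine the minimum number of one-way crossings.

11

Counting alone: the boatman can take at most 1 across per trip to the right bank, so moving all 5 needs at least 5 loaded trips out, with a return between consecutive ones — at least 9 crossings.
The safety rule pushes this higher. Following every safe sequence of crossings, the most of the 5 that can be at the right bank as the canoe arrives there on crossing 9 is 4 — never all 5.
So no plan with fewer than 11 crossings exists, and this one achieves 11:
1. Boatman goes to the right bank with the beetle.
2. Boatman goes back to the left bank alone.
3. Boatman goes to the right bank with the cricket.
4. Boatman goes back to the left bank alone.
5. Boatman goes to the right bank with the toad.
6. Boatman goes back to the left bank with the beetle.
7. Boatman goes to the right bank with the frog.
8. Boatman goes back to the left bank alone.
9. Boatman goes to the right bank with the snake.
10. Boatman goes back to the left bank alone.
11. Boatman goes to the right bank with the beetle.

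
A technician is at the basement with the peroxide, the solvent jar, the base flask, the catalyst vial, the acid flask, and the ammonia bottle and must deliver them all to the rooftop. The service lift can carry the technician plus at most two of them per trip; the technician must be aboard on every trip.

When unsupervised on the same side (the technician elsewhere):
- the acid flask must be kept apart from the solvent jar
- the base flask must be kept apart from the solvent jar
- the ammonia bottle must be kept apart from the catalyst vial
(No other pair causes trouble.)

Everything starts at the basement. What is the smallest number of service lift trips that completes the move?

Counting alone: the technician can take at most 2 across per trip to the rooftop, so moving all 6 needs at least 3 loaded trips out, with a return between consecutive ones — at least 5 crossings.
The safety rule pushes this higher. Following every safe sequence of crossings, the most of the 6 that can be at the rooftop as the service lift arrives there on crossing 5 is 5 — never all 6.
So no plan with fewer than 7 crossings exists, and this one achieves 7:
1. Technician goes to the rooftop with the catalyst vial and the solvent jar.
2. Technician goes back to the basement alone.
3. Technician goes to the rooftop with the peroxide.
4. Technician goes back to the basement alone.
5. Technician goes to the rooftop with the acid flask and the base flask.
6. Technician goes back to the basement with the solvent jar.
7. Technician goes to the rooftop with the ammonia bottle and the solvent jar.

7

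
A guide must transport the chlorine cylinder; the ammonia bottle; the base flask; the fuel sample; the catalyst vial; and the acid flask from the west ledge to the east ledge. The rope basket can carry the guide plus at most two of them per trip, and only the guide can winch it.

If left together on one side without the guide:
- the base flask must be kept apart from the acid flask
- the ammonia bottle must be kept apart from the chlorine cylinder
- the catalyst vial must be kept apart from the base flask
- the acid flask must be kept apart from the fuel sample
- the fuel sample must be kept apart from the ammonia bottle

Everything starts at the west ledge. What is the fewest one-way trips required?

Whatever the first load, the items left behind include a forbidden pair without the guide. No opening move is safe, so no plan exists.

impossible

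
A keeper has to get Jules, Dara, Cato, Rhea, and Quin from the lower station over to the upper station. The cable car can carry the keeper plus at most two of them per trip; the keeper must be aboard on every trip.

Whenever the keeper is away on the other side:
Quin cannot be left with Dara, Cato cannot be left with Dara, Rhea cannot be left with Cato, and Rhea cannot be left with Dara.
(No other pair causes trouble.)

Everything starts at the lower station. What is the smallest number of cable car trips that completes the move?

7

Counting alone: the keeper can take at most 2 across per trip to the upper station, so moving all 5 needs at least 3 loaded trips out, with a return between consecutive ones — at least 5 crossings.
The safety rule pushes this higher. Following every safe sequence of crossings, the most of the 5 that can be at the upper station as the cable car arrives there on crossing 5 is 4 — never all 5.
So no plan with fewer than 7 crossings exists, and this one achieves 7:
1. Keeper goes to the upper station with Cato and Dara.  [the lower station: Jules, Quin, Rhea | the upper station: Cato, Dara]
2. Keeper goes back to the lower station with Dara.  [the lower station: Dara, Jules, Quin, Rhea | the upper station: Cato]
3. Keeper goes to the upper station with Dara and Jules.  [the lower station: Quin, Rhea | the upper station: Cato, Dara, Jules]
4. Keeper goes back to the lower station with Dara.  [the lower station: Dara, Quin, Rhea | the upper station: Cato, Jules]
5. Keeper goes to the upper station with Dara and Quin.  [the lower station: Rhea | the upper station: Cato, Dara, Jules, Quin]
6. Keeper goes back to the lower station with Dara.  [the lower station: Dara, Rhea | the upper station: Cato, Jules, Quin]
7. Keeper goes to the upper station with Dara and Rhea.  [the lower station: — | the upper station: Cato, Dara, Jules, Quin, Rhea]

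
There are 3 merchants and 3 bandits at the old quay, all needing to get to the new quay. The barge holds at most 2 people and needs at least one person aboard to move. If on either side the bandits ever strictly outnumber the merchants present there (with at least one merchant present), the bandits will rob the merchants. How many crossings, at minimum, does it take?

11

Counting alone: each trip to the new quay takes at most 2 across and each return brings at least 1 back, so after t trips out (and t−1 returns) at most 2t − (t−1) of the 6 are across; that first reaches 6 at t = 5, so at least 9 crossings are needed.
The safety rule pushes this higher. Following every safe sequence of crossings, the most of the 6 that can be at the new quay as the barge arrives there on crossing 9 is 5 — never all 6.
So no plan with fewer than 11 crossings exists, and this one achieves 11:
1. 2 bandits → the new quay.  (the old quay: 3M 1B; the new quay: 0M 2B)
2. 1 bandit ← the old quay.  (the old quay: 3M 2B; the new quay: 0M 1B)
3. 2 bandits → the new quay.  (the old quay: 3M 0B; the new quay: 0M 3B)
4. 1 bandit ← the old quay.  (the old quay: 3M 1B; the new quay: 0M 2B)
5. 2 merchants → the new quay.  (the old quay: 1M 1B; the new quay: 2M 2B)
6. 1 merchant and 1 bandit ← the old quay.  (the old quay: 2M 2B; the new quay: 1M 1B)
7. 2 merchants → the new quay.  (the old quay: 0M 2B; the new quay: 3M 1B)
8. 1 bandit ← the old quay.  (the old quay: 0M 3B; the new quay: 3M 0B)
9. 2 bandits → the new quay.  (the old quay: 0M 1B; the new quay: 3M 2B)
10. 1 bandit ← the old quay.  (the old quay: 0M 2B; the new quay: 3M 1B)
11. 2 bandits → the new quay.  (the old quay: 0M 0B; the new quay: 3M 3B)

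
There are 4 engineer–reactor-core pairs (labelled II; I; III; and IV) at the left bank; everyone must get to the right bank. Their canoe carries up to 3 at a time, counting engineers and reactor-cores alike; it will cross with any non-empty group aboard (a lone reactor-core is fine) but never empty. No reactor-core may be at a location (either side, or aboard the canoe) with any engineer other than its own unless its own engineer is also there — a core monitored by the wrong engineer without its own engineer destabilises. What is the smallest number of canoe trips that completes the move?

Counting alone: each trip to the right bank takes at most 3 across and each return brings at least 1 back, so after t trips out (and t−1 returns) at most 3t − (t−1) of the 8 are across; that first reaches 8 at t = 4, so at least 7 crossings are needed.
The safety rule pushes this higher. Following every safe sequence of crossings, the most of the 8 that can be at the right bank as the canoe arrives there on crossing 7 is 7 — never all 8.
So no plan with fewer than 9 crossings exists, and this one achieves 9:
1. engineer II and reactor-core II cross → the right bank.
2. engineer II crosses ← the left bank.
3. engineer I, engineer II, and reactor-core I cross → the right bank.
4. engineer II and reactor-core II cross ← the left bank.
5. engineer II, engineer III, and engineer IV cross → the right bank.
6. reactor-core I crosses ← the left bank.
7. reactor-core I and reactor-core II cross → the right bank.
8. reactor-core II crosses ← the left bank.
9. reactor-core II, reactor-core III, and reactor-core IV cross → the right bank.

9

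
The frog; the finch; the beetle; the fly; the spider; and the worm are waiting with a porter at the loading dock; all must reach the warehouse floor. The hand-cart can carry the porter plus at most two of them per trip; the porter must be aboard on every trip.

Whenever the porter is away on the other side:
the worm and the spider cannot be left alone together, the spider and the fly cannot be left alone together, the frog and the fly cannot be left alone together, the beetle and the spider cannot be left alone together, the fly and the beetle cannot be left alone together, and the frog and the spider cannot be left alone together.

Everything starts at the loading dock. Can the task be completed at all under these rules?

1. Porter goes to the warehouse floor with the fly and the spider.  [the loading dock: the beetle, the finch, the frog, the worm | the warehouse floor: the fly, the spider]
2. Porter goes back to the loading dock with the fly.  [the loading dock: the beetle, the finch, the fly, the frog, the worm | the warehouse floor: the spider]
3. Porter goes to the warehouse floor with the beetle and the frog.  [the loading dock: the finch, the fly, the worm | the warehouse floor: the beetle, the frog, the spider]
4. Porter goes back to the loading dock with the spider.  [the loading dock: the finch, the fly, the spider, the worm | the warehouse floor: the beetle, the frog]
5. Porter goes to the warehouse floor with the finch and the spider.  [the loading dock: the fly, the worm | the warehouse floor: the beetle, the finch, the frog, the spider]
6. Porter goes back to the loading dock with the spider.  [the loading dock: the fly, the spider, the worm | the warehouse floor: the beetle, the finch, the frog]
7. Porter goes to the warehouse floor with the fly and the worm.  [the loading dock: the spider | the warehouse floor: the beetle, the finch, the fly, the frog, the worm]
8. Porter goes back to the loading dock with the fly.  [the loading dock: the fly, the spider | the warehouse floor: the beetle, the finch, the frog, the worm]
9. Porter goes to the warehouse floor with the fly and the spider.  [the loading dock: — | the warehouse floor: the beetle, the finch, the fly, the frog, the spider, the worm]

Yes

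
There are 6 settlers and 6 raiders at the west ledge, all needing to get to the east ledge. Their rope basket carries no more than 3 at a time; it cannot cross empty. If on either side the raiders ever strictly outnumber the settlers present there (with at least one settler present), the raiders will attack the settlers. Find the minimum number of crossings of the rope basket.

impossible

Following every safe sequence of crossings from the start, the most of the 12 that can be at the east ledge as the rope basket arrives there on crossings 1, 3, 5 is 3, 5, 6 respectively; the best ever achieved is 6 of 12.
From crossing 7 on, no configuration arises that was not already reachable earlier: only 17 distinct safe configurations (who is on which side, and where the rope basket is) can ever be reached, none of them has everyone across, and every continuation just revisits them. They are: 0 settlers + 0 raiders across (rope basket back at the start); 0 settlers + 1 raider across (rope basket there); 0 settlers + 1 raider across (rope basket back at the start); 0 settlers + 2 raiders across (rope basket there); 0 settlers + 2 raiders across (rope basket back at the start); 0 settlers + 3 raiders across (rope basket there); 0 settlers + 3 raiders across (rope basket back at the start); 0 settlers + 4 raiders across (rope basket there); 0 settlers + 4 raiders across (rope basket back at the start); 0 settlers + 5 raiders across (rope basket there); 0 settlers + 5 raiders across (rope basket back at the start); 0 settlers + 6 raiders across (rope basket there); 1 settler + 1 raider across (rope basket there); 1 settler + 1 raider across (rope basket back at the start); 2 settlers + 2 raiders across (rope basket there); 2 settlers + 2 raiders across (rope basket back at the start); 3 settlers + 3 raiders across (rope basket there). So no valid plan exists.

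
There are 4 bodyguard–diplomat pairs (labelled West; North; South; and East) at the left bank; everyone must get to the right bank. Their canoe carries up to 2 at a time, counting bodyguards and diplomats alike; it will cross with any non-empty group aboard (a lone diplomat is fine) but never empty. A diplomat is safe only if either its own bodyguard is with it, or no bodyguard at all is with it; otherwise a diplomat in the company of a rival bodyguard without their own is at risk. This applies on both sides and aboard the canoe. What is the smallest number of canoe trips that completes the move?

impossible

Following every safe sequence of crossings from the start, the most of the 8 that can be at the right bank as the canoe arrives there on crossings 1, 3, 5 is 2, 3, 4 respectively; the best ever achieved is 4 of 8.
From crossing 7 on, no configuration arises that was not already reachable earlier: only 44 distinct safe configurations (who is on which side, and where the canoe is) can ever be reached, none of them has everyone across, and every continuation just revisits them. So no valid plan exists.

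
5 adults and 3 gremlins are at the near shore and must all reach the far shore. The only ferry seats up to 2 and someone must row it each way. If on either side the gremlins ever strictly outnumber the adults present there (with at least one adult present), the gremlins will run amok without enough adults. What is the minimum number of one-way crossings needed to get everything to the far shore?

13

Counting alone: each trip to the far shore takes at most 2 across and each return brings at least 1 back, so after t trips out (and t−1 returns) at most 2t − (t−1) of the 8 are across; that first reaches 8 at t = 7, so at least 13 crossings are needed.
The plan below uses exactly 13 crossings, so it is optimal:
1. 2 gremlins → the far shore.  (the near shore: 5A 1G; the far shore: 0A 2G)
2. 1 gremlin ← the near shore.  (the near shore: 5A 2G; the far shore: 0A 1G)
3. 2 gremlins → the far shore.  (the near shore: 5A 0G; the far shore: 0A 3G)
4. 1 gremlin ← the near shore.  (the near shore: 5A 1G; the far shore: 0A 2G)
5. 2 adults → the far shore.  (the near shore: 3A 1G; the far shore: 2A 2G)
6. 1 gremlin ← the near shore.  (the near shore: 3A 2G; the far shore: 2A 1G)
7. 1 adult and 1 gremlin → the far shore.  (the near shore: 2A 1G; the far shore: 3A 2G)
8. 1 gremlin ← the near shore.  (the near shore: 2A 2G; the far shore: 3A 1G)
9. 2 gremlins → the far shore.  (the near shore: 2A 0G; the far shore: 3A 3G)
10. 1 gremlin ← the near shore.  (the near shore: 2A 1G; the far shore: 3A 2G)
11. 1 adult and 1 gremlin → the far shore.  (the near shore: 1A 0G; the far shore: 4A 3G)
12. 1 gremlin ← the near shore.  (the near shore: 1A 1G; the far shore: 4A 2G)
13. 1 adult and 1 gremlin → the far shore.  (the near shore: 0A 0G; the far shore: 5A 3G)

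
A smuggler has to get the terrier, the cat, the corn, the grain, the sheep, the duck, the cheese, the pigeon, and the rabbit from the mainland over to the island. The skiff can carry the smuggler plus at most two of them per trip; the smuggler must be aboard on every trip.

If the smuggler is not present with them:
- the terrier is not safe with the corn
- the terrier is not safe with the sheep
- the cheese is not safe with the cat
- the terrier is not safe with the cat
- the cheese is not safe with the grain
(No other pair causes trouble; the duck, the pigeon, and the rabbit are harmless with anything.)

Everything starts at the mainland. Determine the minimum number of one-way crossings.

11

Counting alone: the smuggler can take at most 2 across per trip to the island, so moving all 9 needs at least 5 loaded trips out, with a return between consecutive ones — at least 9 crossings.
The safety rule pushes this higher. Following every safe sequence of crossings, the most of the 9 that can be at the island as the skiff arrives there on crossing 9 is 8 — never all 9.
So no plan with fewer than 11 crossings exists, and this one achieves 11:
1. Smuggler goes to the island with the cheese and the terrier.
2. Smuggler goes back to the mainland alone.
3. Smuggler goes to the island with the corn.
4. Smuggler goes back to the mainland with the terrier.
5. Smuggler goes to the island with the cat and the sheep.
6. Smuggler goes back to the mainland with the cheese.
7. Smuggler goes to the island with the duck and the grain.
8. Smuggler goes back to the mainland alone.
9. Smuggler goes to the island with the pigeon and the rabbit.
10. Smuggler goes back to the mainland alone.
11. Smuggler goes to the island with the cheese and the terrier.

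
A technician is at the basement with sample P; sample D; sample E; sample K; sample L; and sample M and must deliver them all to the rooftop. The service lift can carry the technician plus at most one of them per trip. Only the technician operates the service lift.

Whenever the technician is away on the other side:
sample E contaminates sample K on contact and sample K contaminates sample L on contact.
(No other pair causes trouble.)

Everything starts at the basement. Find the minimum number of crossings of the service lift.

13

Counting alone: the technician can take at most 1 across per trip to the rooftop, so moving all 6 needs at least 6 loaded trips out, with a return between consecutive ones — at least 11 crossings.
The safety rule pushes this higher. Following every safe sequence of crossings, the most of the 6 that can be at the rooftop as the service lift arrives there on crossing 11 is 5 — never all 6.
So no plan with fewer than 13 crossings exists, and this one achieves 13:
1. Technician goes to the rooftop with sample K.
2. Technician goes back to the basement alone.
3. Technician goes to the rooftop with sample P.
4. Technician goes back to the basement alone.
5. Technician goes to the rooftop with sample D.
6. Technician goes back to the basement alone.
7. Technician goes to the rooftop with sample E.
8. Technician goes back to the basement with sample K.
9. Technician goes to the rooftop with sample L.
10. Technician goes back to the basement alone.
11. Technician goes to the rooftop with sample M.
12. Technician goes back to the basement alone.
13. Technician goes to the rooftop with sample K.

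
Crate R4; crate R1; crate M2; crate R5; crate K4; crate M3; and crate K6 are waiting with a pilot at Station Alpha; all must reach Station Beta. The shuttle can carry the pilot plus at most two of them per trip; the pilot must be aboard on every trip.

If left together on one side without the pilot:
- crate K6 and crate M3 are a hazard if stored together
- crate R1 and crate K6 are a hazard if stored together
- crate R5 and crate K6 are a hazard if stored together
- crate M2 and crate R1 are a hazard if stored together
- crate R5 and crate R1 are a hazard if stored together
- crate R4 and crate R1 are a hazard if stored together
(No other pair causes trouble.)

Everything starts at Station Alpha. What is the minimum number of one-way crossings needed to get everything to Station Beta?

11

Counting alone: the pilot can take at most 2 across per trip to Station Beta, so moving all 7 needs at least 4 loaded trips out, with a return between consecutive ones — at least 7 crossings.
The safety rule pushes this higher. Following every safe sequence of crossings, the most of the 7 that can be at Station Beta as the shuttle arrives there on crossings 7, 9 is 5, 6 respectively — never all 7.
So no plan with fewer than 11 crossings exists, and this one achieves 11:
1. Pilot goes to Station Beta with crate K6 and crate R1.  [Station Alpha: crate K4, crate M2, crate M3, crate R4, crate R5 | Station Beta: crate K6, crate R1]
2. Pilot goes back to Station Alpha with crate R1.  [Station Alpha: crate K4, crate M2, crate M3, crate R1, crate R4, crate R5 | Station Beta: crate K6]
3. Pilot goes to Station Beta with crate R1 and crate R4.  [Station Alpha: crate K4, crate M2, crate M3, crate R5 | Station Beta: crate K6, crate R1, crate R4]
4. Pilot goes back to Station Alpha with crate R1.  [Station Alpha: crate K4, crate M2, crate M3, crate R1, crate R5 | Station Beta: crate K6, crate R4]
5. Pilot goes to Station Beta with crate M2 and crate R1.  [Station Alpha: crate K4, crate M3, crate R5 | Station Beta: crate K6, crate M2, crate R1, crate R4]
6. Pilot goes back to Station Alpha with crate R1.  [Station Alpha: crate K4, crate M3, crate R1, crate R5 | Station Beta: crate K6, crate M2, crate R4]
7. Pilot goes to Station Beta with crate K4 and crate R1.  [Station Alpha: crate M3, crate R5 | Station Beta: crate K4, crate K6, crate M2, crate R1, crate R4]
8. Pilot goes back to Station Alpha with crate R1.  [Station Alpha: crate M3, crate R1, crate R5 | Station Beta: crate K4, crate K6, crate M2, crate R4]
9. Pilot goes to Station Beta with crate M3 and crate R5.  [Station Alpha: crate R1 | Station Beta: crate K4, crate K6, crate M2, crate M3, crate R4, crate R5]
10. Pilot goes back to Station Alpha with crate K6.  [Station Alpha: crate K6, crate R1 | Station Beta: crate K4, crate M2, crate M3, crate R4, crate R5]
11. Pilot goes to Station Beta with crate K6 and crate R1.  [Station Alpha: — | Station Beta: crate K4, crate K6, crate M2, crate M3, crate R1, crate R4, crate R5]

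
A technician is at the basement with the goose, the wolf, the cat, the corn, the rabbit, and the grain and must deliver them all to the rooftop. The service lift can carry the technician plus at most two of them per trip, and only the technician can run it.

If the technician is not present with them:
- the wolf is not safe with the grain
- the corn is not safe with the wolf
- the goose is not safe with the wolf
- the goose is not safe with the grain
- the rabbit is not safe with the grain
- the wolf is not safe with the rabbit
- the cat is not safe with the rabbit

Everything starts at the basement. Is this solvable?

No

Whatever the first load, the items left behind include a forbidden pair without the technician. No opening move is safe, so no plan exists.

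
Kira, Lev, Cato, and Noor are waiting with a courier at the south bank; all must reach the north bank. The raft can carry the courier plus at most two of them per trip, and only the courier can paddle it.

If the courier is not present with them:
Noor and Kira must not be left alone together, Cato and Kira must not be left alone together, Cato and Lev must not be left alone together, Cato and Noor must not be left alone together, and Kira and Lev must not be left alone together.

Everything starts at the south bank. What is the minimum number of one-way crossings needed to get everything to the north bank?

5

Counting alone: the courier can take at most 2 across per trip to the north bank, so moving all 4 needs at least 2 loaded trips out, with a return between consecutive ones — at least 3 crossings.
The safety rule pushes this higher. Following every safe sequence of crossings, the most of the 4 that can be at the north bank as the raft arrives there on crossing 3 is 3 — never all 4.
So no plan with fewer than 5 crossings exists, and this one achieves 5:
1. Courier goes to the north bank with Cato and Kira.
2. Courier goes back to the south bank with Kira.
3. Courier goes to the north bank with Lev and Noor.
4. Courier goes back to the south bank with Cato.
5. Courier goes to the north bank with Cato and Kira.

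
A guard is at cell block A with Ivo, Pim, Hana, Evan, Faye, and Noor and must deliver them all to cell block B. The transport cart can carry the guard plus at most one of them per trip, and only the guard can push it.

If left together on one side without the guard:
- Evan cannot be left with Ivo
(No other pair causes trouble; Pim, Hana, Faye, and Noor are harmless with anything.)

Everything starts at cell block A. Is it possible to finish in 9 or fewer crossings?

No

Counting alone: the guard can take at most 1 across per trip to cell block B, so moving all 6 needs at least 6 loaded trips out, with a return between consecutive ones — at least 11 crossings.
Since 9 < 11, 9 crossings cannot be enough. (The shortest complete plan in fact takes 11:)
1. Guard goes to cell block B with Ivo.  [cell block A: Evan, Faye, Hana, Noor, Pim | cell block B: Ivo]
2. Guard goes back to cell block A alone.  [cell block A: Evan, Faye, Hana, Noor, Pim | cell block B: Ivo]
3. Guard goes to cell block B with Pim.  [cell block A: Evan, Faye, Hana, Noor | cell block B: Ivo, Pim]
4. Guard goes back to cell block A alone.  [cell block A: Evan, Faye, Hana, Noor | cell block B: Ivo, Pim]
5. Guard goes to cell block B with Hana.  [cell block A: Evan, Faye, Noor | cell block B: Hana, Ivo, Pim]
6. Guard goes back to cell block A alone.  [cell block A: Evan, Faye, Noor | cell block B: Hana, Ivo, Pim]
7. Guard goes to cell block B with Faye.  [cell block A: Evan, Noor | cell block B: Faye, Hana, Ivo, Pim]
8. Guard goes back to cell block A alone.  [cell block A: Evan, Noor | cell block B: Faye, Hana, Ivo, Pim]
9. Guard goes to cell block B with Noor.  [cell block A: Evan | cell block B: Faye, Hana, Ivo, Noor, Pim]
10. Guard goes back to cell block A alone.  [cell block A: Evan | cell block B: Faye, Hana, Ivo, Noor, Pim]
11. Guard goes to cell block B with Evan.  [cell block A: — | cell block B: Evan, Faye, Hana, Ivo, Noor, Pim]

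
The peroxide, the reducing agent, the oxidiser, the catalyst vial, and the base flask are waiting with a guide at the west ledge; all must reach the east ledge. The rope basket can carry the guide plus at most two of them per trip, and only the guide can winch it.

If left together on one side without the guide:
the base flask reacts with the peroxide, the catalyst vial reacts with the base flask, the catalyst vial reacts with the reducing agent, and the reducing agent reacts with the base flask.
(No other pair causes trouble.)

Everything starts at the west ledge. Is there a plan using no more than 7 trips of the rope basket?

Yes

Yes — this plan uses 7 crossings (≤ 7):
1. Guide goes to the east ledge with the base flask and the reducing agent.  [the west ledge: the catalyst vial, the oxidiser, the peroxide | the east ledge: the base flask, the reducing agent]
2. Guide goes back to the west ledge with the reducing agent.  [the west ledge: the catalyst vial, the oxidiser, the peroxide, the reducing agent | the east ledge: the base flask]
3. Guide goes to the east ledge with the peroxide and the reducing agent.  [the west ledge: the catalyst vial, the oxidiser | the east ledge: the base flask, the peroxide, the reducing agent]
4. Guide goes back to the west ledge with the base flask.  [the west ledge: the base flask, the catalyst vial, the oxidiser | the east ledge: the peroxide, the reducing agent]
5. Guide goes to the east ledge with the catalyst vial and the oxidiser.  [the west ledge: the base flask | the east ledge: the catalyst vial, the oxidiser, the peroxide, the reducing agent]
6. Guide goes back to the west ledge with the reducing agent.  [the west ledge: the base flask, the reducing agent | the east ledge: the catalyst vial, the oxidiser, the peroxide]
7. Guide goes to the east ledge with the base flask and the reducing agent.  [the west ledge: — | the east ledge: the base flask, the catalyst vial, the oxidiser, the peroxide, the reducing agent]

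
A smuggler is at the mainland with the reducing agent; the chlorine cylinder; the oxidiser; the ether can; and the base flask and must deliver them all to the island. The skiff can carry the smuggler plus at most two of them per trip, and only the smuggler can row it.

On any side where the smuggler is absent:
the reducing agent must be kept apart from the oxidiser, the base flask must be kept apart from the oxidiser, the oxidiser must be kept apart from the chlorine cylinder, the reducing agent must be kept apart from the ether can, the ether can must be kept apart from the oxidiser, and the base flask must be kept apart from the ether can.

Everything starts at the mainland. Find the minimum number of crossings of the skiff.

7

Counting alone: the smuggler can take at most 2 across per trip to the island, so moving all 5 needs at least 3 loaded trips out, with a return between consecutive ones — at least 5 crossings.
The safety rule pushes this higher. Following every safe sequence of crossings, the most of the 5 that can be at the island as the skiff arrives there on crossing 5 is 4 — never all 5.
So no plan with fewer than 7 crossings exists, and this one achieves 7:
1. Smuggler goes to the island with the ether can and the oxidiser.  [the mainland: the base flask, the chlorine cylinder, the reducing agent | the island: the ether can, the oxidiser]
2. Smuggler goes back to the mainland with the oxidiser.  [the mainland: the base flask, the chlorine cylinder, the oxidiser, the reducing agent | the island: the ether can]
3. Smuggler goes to the island with the chlorine cylinder and the oxidiser.  [the mainland: the base flask, the reducing agent | the island: the chlorine cylinder, the ether can, the oxidiser]
4. Smuggler goes back to the mainland with the oxidiser.  [the mainland: the base flask, the oxidiser, the reducing agent | the island: the chlorine cylinder, the ether can]
5. Smuggler goes to the island with the base flask and the reducing agent.  [the mainland: the oxidiser | the island: the base flask, the chlorine cylinder, the ether can, the reducing agent]
6. Smuggler goes back to the mainland with the ether can.  [the mainland: the ether can, the oxidiser | the island: the base flask, the chlorine cylinder, the reducing agent]
7. Smuggler goes to the island with the ether can and the oxidiser.  [the mainland: — | the island: the base flask, the chlorine cylinder, the ether can, the oxidiser, the reducing agent]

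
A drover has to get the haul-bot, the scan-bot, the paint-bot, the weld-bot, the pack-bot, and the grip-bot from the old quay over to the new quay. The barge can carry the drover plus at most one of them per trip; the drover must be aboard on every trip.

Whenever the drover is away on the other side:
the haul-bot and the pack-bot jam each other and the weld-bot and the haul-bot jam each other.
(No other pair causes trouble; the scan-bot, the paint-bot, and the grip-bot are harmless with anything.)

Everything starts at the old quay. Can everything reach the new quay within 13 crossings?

Yes

Yes — this plan uses 13 crossings (≤ 13):
1. Drover goes to the new quay with the haul-bot.
2. Drover goes back to the old quay alone.
3. Drover goes to the new quay with the scan-bot.
4. Drover goes back to the old quay alone.
5. Drover goes to the new quay with the paint-bot.
6. Drover goes back to the old quay alone.
7. Drover goes to the new quay with the weld-bot.
8. Drover goes back to the old quay with the haul-bot.
9. Drover goes to the new quay with the pack-bot.
10. Drover goes back to the old quay alone.
11. Drover goes to the new quay with the grip-bot.
12. Drover goes back to the old quay alone.
13. Drover goes to the new quay with the haul-bot.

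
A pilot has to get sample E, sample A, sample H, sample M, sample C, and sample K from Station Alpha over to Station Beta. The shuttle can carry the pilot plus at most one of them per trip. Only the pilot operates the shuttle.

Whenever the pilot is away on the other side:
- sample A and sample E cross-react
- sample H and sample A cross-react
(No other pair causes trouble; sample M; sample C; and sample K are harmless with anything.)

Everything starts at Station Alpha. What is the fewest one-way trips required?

Counting alone: the pilot can take at most 1 across per trip to Station Beta, so moving all 6 needs at least 6 loaded trips out, with a return between consecutive ones — at least 11 crossings.
The safety rule pushes this higher. Following every safe sequence of crossings, the most of the 6 that can be at Station Beta as the shuttle arrives there on crossing 11 is 5 — never all 6.
So no plan with fewer than 13 crossings exists, and this one achieves 13:
1. Pilot goes to Station Beta with sample A.
2. Pilot goes back to Station Alpha alone.
3. Pilot goes to Station Beta with sample E.
4. Pilot goes back to Station Alpha with sample A.
5. Pilot goes to Station Beta with sample H.
6. Pilot goes back to Station Alpha alone.
7. Pilot goes to Station Beta with sample M.
8. Pilot goes back to Station Alpha alone.
9. Pilot goes to Station Beta with sample C.
10. Pilot goes back to Station Alpha alone.
11. Pilot goes to Station Beta with sample K.
12. Pilot goes back to Station Alpha alone.
13. Pilot goes to Station Beta with sample A.

13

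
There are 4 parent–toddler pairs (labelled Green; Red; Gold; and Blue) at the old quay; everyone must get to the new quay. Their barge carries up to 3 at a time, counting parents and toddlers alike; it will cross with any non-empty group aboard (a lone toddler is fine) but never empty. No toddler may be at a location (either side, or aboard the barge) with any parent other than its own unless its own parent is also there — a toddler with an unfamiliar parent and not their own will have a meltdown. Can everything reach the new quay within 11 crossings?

Yes

Yes — this plan uses 9 crossings (≤ 11):
1. parent Green and toddler Green cross → the new quay.
2. parent Green crosses ← the old quay.
3. parent Green, parent Red, and toddler Red cross → the new quay.
4. parent Green and toddler Green cross ← the old quay.
5. parent Blue, parent Gold, and parent Green cross → the new quay.
6. toddler Red crosses ← the old quay.
7. toddler Green and toddler Red cross → the new quay.
8. toddler Green crosses ← the old quay.
9. toddler Blue, toddler Gold, and toddler Green cross → the new quay.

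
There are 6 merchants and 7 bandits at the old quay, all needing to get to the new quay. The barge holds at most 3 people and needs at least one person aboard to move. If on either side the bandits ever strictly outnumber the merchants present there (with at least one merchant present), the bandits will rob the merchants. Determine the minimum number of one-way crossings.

impossible

The bandits already outnumber the merchants at the old quay before anyone moves, so the starting position itself is disallowed.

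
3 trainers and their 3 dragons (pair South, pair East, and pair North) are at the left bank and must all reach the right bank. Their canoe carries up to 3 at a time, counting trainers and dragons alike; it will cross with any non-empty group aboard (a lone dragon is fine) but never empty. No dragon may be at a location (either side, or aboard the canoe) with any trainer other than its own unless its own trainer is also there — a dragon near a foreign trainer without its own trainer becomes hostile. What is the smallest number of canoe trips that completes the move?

Counting alone: each trip to the right bank takes at most 3 across and each return brings at least 1 back, so after t trips out (and t−1 returns) at most 3t − (t−1) of the 6 are across; that first reaches 6 at t = 3, so at least 5 crossings are needed.
The plan below uses exactly 5 crossings, so it is optimal:
1. dragon South and trainer South cross → the right bank.
2. trainer South crosses ← the left bank.
3. trainer East, trainer North, and trainer South cross → the right bank.
4. dragon South crosses ← the left bank.
5. dragon East, dragon North, and dragon South cross → the right bank.

5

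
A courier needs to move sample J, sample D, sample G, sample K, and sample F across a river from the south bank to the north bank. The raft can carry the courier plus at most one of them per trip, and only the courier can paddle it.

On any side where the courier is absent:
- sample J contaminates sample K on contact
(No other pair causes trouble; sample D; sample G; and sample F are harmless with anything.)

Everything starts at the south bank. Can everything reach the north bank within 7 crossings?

Counting alone: the courier can take at most 1 across per trip to the north bank, so moving all 5 needs at least 5 loaded trips out, with a return between consecutive ones — at least 9 crossings.
Since 7 < 9, 7 crossings cannot be enough. (The shortest complete plan in fact takes 9:)
1. Courier goes to the north bank with sample J.  [the south bank: sample D, sample F, sample G, sample K | the north bank: sample J]
2. Courier goes back to the south bank alone.  [the south bank: sample D, sample F, sample G, sample K | the north bank: sample J]
3. Courier goes to the north bank with sample D.  [the south bank: sample F, sample G, sample K | the north bank: sample D, sample J]
4. Courier goes back to the south bank alone.  [the south bank: sample F, sample G, sample K | the north bank: sample D, sample J]
5. Courier goes to the north bank with sample G.  [the south bank: sample F, sample K | the north bank: sample D, sample G, sample J]
6. Courier goes back to the south bank alone.  [the south bank: sample F, sample K | the north bank: sample D, sample G, sample J]
7. Courier goes to the north bank with sample F.  [the south bank: sample K | the north bank: sample D, sample F, sample G, sample J]
8. Courier goes back to the south bank alone.  [the south bank: sample K | the north bank: sample D, sample F, sample G, sample J]
9. Courier goes to the north bank with sample K.  [the south bank: — | the north bank: sample D, sample F, sample G, sample J, sample K]

No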